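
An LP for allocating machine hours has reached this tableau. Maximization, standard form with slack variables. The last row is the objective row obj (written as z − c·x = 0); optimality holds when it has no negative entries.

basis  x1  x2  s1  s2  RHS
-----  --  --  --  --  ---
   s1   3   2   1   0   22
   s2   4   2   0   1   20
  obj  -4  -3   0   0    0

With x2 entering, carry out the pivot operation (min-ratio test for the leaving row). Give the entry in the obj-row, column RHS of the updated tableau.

30

Ratio test on column x2 — row 1: 22/2 = 11; row 2: 20/2 = 10. Minimum is 10 at row 2 (s2 leaves); pivot element 2.
Divide row 2 by 2; eliminate column x2 from the other rows.
obj-row update in column RHS: 0 − (-3)·10 = 30.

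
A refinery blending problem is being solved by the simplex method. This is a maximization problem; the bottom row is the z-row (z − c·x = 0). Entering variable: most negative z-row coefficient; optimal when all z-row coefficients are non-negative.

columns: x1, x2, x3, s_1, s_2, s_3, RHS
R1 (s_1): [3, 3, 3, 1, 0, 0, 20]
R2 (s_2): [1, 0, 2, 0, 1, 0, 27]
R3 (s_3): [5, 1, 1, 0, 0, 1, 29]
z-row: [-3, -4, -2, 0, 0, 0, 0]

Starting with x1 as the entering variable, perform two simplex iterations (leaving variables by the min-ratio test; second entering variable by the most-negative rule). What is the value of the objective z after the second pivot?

Ratio test on column x1 — row 1: 20/3 = 20/3; row 2: 27/1 = 27; row 3: 29/5 = 29/5. Minimum is 29/5 at row 3 (s_3 leaves); pivot element 5.
Pivot on row 3; the z-row RHS becomes 0 − (-3)·(29/5) = 87/5.
Next entering variable (most negative z-row entry -17/5): x2.
Ratio test on column x2 — row 1: (13/5)/(12/5) = 13/12; row 2: entry -1/5 ≤ 0; row 3: (29/5)/(1/5) = 29. Minimum is 13/12 at row 1 (s_1 leaves); pivot element 12/5.
After the second pivot the z-row RHS is 87/5 − (-17/5)·(13/12) = 253/12.

253/12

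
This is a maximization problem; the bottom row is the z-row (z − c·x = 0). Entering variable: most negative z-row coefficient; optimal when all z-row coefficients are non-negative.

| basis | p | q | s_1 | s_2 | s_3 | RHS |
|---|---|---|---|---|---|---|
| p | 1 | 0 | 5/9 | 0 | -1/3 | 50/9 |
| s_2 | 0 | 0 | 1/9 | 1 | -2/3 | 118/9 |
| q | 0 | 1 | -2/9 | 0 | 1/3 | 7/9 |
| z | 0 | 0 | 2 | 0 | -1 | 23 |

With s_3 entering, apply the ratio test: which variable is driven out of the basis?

Column s_3 entries and ratios — p: -1/3 ≤ 0, skip; s_2: -2/3 ≤ 0, skip; q: (7/9)/(1/3) = 7/3.
Smallest ratio is 7/3 in the row of q, so q leaves.

q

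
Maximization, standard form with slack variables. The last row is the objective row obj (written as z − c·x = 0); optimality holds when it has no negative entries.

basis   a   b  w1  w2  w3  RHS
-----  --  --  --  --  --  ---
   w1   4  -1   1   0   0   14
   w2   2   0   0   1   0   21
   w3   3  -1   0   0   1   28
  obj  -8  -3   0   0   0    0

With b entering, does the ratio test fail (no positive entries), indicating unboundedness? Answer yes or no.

Every constraint-row entry in column b is ≤ 0, so increasing b is unbounded.

yes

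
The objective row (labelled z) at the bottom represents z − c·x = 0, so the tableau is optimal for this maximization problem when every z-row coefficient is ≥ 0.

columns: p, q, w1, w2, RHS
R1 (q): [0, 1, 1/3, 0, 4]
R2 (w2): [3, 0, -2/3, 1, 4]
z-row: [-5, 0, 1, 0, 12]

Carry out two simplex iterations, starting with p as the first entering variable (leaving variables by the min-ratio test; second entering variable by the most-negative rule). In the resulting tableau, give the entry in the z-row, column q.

Ratio test on column p — row 1: entry 0 ≤ 0; row 2: 4/3 = 4/3. Minimum is 4/3 at row 2 (w2 leaves); pivot element 3.
Divide row 2 by 3; eliminate column p from the other rows.
Second iteration: most negative z-row entry is -1/9 in column w1, so w1 enters.
Ratio test on column w1 — row 1: 4/(1/3) = 12; row 2: entry -2/9 ≤ 0. Minimum is 12 at row 1 (q leaves); pivot element 1/3.
Divide row 1 by 1/3; eliminate column w1 from the other rows.
After both pivots, the entry at the z-row, column q is 1/3.

1/3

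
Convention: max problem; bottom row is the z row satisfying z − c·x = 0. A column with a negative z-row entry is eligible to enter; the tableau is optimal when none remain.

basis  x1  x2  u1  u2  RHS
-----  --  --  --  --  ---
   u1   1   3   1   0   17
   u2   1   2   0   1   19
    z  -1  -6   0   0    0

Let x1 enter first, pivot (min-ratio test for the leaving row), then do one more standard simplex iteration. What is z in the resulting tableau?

34

Ratio test on column x1 — row 1: 17/1 = 17; row 2: 19/1 = 19. Minimum is 17 at row 1 (u1 leaves); pivot element 1.
Pivot on row 1; the z-row RHS becomes 0 − (-1)·17 = 17.
Next entering variable (most negative z-row entry -3): x2.
Ratio test on column x2 — row 1: 17/3 = 17/3; row 2: entry -1 ≤ 0. Minimum is 17/3 at row 1 (x1 leaves); pivot element 3.
After the second pivot the z-row RHS is 17 − (-3)·(17/3) = 34.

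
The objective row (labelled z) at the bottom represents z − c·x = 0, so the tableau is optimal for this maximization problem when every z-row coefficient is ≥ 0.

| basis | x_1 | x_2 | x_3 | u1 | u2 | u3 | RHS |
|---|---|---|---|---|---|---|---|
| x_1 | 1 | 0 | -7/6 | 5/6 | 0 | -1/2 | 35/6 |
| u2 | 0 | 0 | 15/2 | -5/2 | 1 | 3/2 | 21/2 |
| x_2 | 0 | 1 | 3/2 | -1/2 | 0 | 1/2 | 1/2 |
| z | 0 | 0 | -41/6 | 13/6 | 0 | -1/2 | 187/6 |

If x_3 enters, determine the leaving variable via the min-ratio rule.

Column x_3 entries and ratios — x_1: -7/6 ≤ 0, skip; u2: (21/2)/(15/2) = 7/5; x_2: (1/2)/(3/2) = 1/3.
Smallest ratio is 1/3 in the row of x_2, so x_2 leaves.

x_2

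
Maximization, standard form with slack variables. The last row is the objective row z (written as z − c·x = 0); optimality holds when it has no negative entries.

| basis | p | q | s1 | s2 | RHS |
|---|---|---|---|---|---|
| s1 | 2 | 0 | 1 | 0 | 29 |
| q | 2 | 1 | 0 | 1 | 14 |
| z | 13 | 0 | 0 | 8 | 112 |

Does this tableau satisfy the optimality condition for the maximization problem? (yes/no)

Every z-row coefficient is ≥ 0, so the tableau is optimal.

yes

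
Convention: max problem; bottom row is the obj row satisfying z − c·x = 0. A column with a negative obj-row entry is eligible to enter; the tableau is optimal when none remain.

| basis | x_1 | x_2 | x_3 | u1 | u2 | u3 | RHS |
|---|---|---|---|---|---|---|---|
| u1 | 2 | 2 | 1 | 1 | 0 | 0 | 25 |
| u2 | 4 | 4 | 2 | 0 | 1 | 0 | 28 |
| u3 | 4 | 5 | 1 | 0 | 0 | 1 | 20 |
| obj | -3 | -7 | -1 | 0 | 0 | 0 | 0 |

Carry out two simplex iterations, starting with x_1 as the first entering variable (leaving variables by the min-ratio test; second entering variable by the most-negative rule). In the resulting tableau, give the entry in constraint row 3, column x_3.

Ratio test on column x_1 — row 1: 25/2 = 25/2; row 2: 28/4 = 7; row 3: 20/4 = 5. Minimum is 5 at row 3 (u3 leaves); pivot element 4.
Divide row 3 by 4; eliminate column x_1 from the other rows.
Second iteration: most negative obj-row entry is -13/4 in column x_2, so x_2 enters.
Ratio test on column x_2 — row 1: entry -1/2 ≤ 0; row 2: entry -1 ≤ 0; row 3: 5/(5/4) = 4. Minimum is 4 at row 3 (x_1 leaves); pivot element 5/4.
Divide row 3 by 5/4; eliminate column x_2 from the other rows.
After both pivots, the entry at constraint row 3, column x_3 is 1/5.

1/5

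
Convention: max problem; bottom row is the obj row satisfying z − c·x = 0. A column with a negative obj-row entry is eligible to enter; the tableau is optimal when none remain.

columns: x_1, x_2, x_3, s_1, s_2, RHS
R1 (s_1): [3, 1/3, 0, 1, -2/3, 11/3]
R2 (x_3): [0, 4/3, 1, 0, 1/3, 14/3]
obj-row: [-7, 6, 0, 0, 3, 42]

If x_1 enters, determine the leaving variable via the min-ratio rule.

s_1

Column x_1 entries and ratios — s_1: (11/3)/3 = 11/9; x_3: 0 ≤ 0, skip.
Smallest ratio is 11/9 in the row of s_1, so s_1 leaves.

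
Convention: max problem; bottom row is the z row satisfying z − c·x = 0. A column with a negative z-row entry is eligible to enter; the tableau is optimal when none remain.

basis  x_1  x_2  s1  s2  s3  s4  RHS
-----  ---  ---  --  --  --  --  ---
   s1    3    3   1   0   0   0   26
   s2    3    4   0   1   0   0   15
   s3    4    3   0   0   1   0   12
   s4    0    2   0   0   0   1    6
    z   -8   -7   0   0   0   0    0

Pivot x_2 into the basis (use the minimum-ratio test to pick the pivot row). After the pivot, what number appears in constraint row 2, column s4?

-2

Ratio test on column x_2 — row 1: 26/3 = 26/3; row 2: 15/4 = 15/4; row 3: 12/3 = 4; row 4: 6/2 = 3. Minimum is 3 at row 4 (s4 leaves); pivot element 2.
Divide row 4 by 2; eliminate column x_2 from the other rows.
Row 2 update in column s4: 0 − 4·(1/2) = -2.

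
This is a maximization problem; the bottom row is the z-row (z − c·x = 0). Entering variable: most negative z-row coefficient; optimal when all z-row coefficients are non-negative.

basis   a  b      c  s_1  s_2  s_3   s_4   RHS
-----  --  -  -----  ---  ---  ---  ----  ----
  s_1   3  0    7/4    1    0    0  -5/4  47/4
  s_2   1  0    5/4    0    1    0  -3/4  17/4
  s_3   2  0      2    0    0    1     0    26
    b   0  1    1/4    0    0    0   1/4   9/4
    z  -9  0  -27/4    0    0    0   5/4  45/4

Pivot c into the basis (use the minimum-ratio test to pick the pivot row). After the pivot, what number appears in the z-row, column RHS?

171/5

Ratio test on column c — row 1: (47/4)/(7/4) = 47/7; row 2: (17/4)/(5/4) = 17/5; row 3: 26/2 = 13; row 4: (9/4)/(1/4) = 9. Minimum is 17/5 at row 2 (s_2 leaves); pivot element 5/4.
Divide row 2 by 5/4; eliminate column c from the other rows.
z-row update in column RHS: 45/4 − (-27/4)·(17/5) = 171/5.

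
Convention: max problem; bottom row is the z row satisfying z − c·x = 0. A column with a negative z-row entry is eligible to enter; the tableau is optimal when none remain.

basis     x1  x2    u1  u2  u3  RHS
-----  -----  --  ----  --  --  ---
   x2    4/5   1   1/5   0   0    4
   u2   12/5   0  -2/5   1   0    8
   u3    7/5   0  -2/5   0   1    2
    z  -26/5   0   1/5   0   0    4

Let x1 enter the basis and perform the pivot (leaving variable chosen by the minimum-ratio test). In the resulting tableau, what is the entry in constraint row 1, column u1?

3/7

Ratio test on column x1 — row 1: 4/(4/5) = 5; row 2: 8/(12/5) = 10/3; row 3: 2/(7/5) = 10/7. Minimum is 10/7 at row 3 (u3 leaves); pivot element 7/5.
Divide row 3 by 7/5; eliminate column x1 from the other rows.
Row 1 update in column u1: 1/5 − (4/5)·(-2/7) = 3/7.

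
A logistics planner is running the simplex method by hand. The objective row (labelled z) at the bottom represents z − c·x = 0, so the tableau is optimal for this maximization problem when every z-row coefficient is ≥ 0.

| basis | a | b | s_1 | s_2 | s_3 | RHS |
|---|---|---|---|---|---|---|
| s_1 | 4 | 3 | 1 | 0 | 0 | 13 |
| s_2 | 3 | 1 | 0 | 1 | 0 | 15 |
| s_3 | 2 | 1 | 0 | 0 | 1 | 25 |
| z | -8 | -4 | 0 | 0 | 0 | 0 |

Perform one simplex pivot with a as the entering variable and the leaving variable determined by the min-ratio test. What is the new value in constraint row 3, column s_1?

Ratio test on column a — row 1: 13/4 = 13/4; row 2: 15/3 = 5; row 3: 25/2 = 25/2. Minimum is 13/4 at row 1 (s_1 leaves); pivot element 4.
Divide row 1 by 4; eliminate column a from the other rows.
Row 3 update in column s_1: 0 − 2·(1/4) = -1/2.

-1/2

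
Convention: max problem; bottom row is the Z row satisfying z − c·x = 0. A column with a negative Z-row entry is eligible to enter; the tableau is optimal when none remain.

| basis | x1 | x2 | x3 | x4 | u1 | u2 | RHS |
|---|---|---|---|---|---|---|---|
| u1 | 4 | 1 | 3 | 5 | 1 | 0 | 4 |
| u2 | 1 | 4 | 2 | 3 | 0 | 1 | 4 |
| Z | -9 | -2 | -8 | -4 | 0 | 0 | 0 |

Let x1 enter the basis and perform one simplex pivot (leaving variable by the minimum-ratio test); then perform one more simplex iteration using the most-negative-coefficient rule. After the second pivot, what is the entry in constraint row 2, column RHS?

4/3

Ratio test on column x1 — row 1: 4/4 = 1; row 2: 4/1 = 4. Minimum is 1 at row 1 (u1 leaves); pivot element 4.
Divide row 1 by 4; eliminate column x1 from the other rows.
Second iteration: most negative Z-row entry is -5/4 in column x3, so x3 enters.
Ratio test on column x3 — row 1: 1/(3/4) = 4/3; row 2: 3/(5/4) = 12/5. Minimum is 4/3 at row 1 (x1 leaves); pivot element 3/4.
Divide row 1 by 3/4; eliminate column x3 from the other rows.
After both pivots, the entry at constraint row 2, column RHS is 4/3.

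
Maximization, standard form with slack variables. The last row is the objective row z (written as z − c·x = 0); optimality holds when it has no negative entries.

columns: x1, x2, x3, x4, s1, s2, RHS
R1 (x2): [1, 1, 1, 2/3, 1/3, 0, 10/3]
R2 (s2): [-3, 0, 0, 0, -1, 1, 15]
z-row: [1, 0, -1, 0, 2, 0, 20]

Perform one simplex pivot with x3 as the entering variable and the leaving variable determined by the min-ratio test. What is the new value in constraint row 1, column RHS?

10/3

Ratio test on column x3 — row 1: (10/3)/1 = 10/3; row 2: entry 0 ≤ 0. Minimum is 10/3 at row 1 (x2 leaves); pivot element 1.
Divide row 1 by 1; eliminate column x3 from the other rows.
In the new row 1, the RHS entry is the old entry divided by the pivot: (10/3)/1 = 10/3.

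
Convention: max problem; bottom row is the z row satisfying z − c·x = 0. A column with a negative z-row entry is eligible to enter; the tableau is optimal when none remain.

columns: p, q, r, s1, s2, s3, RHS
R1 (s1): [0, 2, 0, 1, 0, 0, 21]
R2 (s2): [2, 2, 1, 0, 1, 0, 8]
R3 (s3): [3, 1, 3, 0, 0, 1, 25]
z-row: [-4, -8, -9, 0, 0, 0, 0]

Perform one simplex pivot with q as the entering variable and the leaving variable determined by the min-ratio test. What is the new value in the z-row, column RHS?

32

Ratio test on column q — row 1: 21/2 = 21/2; row 2: 8/2 = 4; row 3: 25/1 = 25. Minimum is 4 at row 2 (s2 leaves); pivot element 2.
Divide row 2 by 2; eliminate column q from the other rows.
z-row update in column RHS: 0 − (-8)·4 = 32.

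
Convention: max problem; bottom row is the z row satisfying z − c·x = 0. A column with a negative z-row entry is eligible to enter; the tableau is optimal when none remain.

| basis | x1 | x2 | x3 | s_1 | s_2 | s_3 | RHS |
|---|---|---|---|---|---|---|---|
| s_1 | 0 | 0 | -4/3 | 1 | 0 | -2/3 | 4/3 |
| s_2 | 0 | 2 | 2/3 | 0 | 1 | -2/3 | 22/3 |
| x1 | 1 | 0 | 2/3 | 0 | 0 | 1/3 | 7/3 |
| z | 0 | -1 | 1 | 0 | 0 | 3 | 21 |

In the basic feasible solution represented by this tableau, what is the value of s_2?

s_2 is basic (row 2); its value is the RHS of that row, 22/3.

22/3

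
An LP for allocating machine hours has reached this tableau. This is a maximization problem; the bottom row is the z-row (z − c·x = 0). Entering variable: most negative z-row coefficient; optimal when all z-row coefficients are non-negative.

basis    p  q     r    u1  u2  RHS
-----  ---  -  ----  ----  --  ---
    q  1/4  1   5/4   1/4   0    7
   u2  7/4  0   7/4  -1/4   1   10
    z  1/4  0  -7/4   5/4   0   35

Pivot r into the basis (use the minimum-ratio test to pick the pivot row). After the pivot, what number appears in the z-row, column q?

Ratio test on column r — row 1: 7/(5/4) = 28/5; row 2: 10/(7/4) = 40/7. Minimum is 28/5 at row 1 (q leaves); pivot element 5/4.
Divide row 1 by 5/4; eliminate column r from the other rows.
z-row update in column q: 0 − (-7/4)·(4/5) = 7/5.

7/5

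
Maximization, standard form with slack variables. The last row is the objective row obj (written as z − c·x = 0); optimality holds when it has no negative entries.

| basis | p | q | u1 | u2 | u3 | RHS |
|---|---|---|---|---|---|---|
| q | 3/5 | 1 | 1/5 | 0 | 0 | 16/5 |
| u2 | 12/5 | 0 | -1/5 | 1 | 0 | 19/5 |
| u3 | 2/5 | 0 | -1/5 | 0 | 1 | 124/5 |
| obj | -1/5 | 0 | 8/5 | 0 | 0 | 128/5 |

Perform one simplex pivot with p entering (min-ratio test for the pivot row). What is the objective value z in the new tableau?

311/12

Ratio test on column p — row 1: (16/5)/(3/5) = 16/3; row 2: (19/5)/(12/5) = 19/12; row 3: (124/5)/(2/5) = 62. Minimum is 19/12 at row 2 (u2 leaves); pivot element 12/5.
Pivot on row 2; the obj-row RHS becomes 128/5 − (-1/5)·(19/12) = 311/12.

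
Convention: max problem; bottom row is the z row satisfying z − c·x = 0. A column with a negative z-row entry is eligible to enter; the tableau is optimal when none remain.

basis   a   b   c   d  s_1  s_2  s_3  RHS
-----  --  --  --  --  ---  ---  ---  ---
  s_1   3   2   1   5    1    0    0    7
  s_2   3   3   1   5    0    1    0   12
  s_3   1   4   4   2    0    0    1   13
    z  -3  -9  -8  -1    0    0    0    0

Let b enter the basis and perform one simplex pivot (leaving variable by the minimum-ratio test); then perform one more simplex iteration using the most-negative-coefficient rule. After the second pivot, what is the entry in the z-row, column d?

Ratio test on column b — row 1: 7/2 = 7/2; row 2: 12/3 = 4; row 3: 13/4 = 13/4. Minimum is 13/4 at row 3 (s_3 leaves); pivot element 4.
Divide row 3 by 4; eliminate column b from the other rows.
Second iteration: most negative z-row entry is -3/4 in column a, so a enters.
Ratio test on column a — row 1: (1/2)/(5/2) = 1/5; row 2: (9/4)/(9/4) = 1; row 3: (13/4)/(1/4) = 13. Minimum is 1/5 at row 1 (s_1 leaves); pivot element 5/2.
Divide row 1 by 5/2; eliminate column a from the other rows.
After both pivots, the entry at the z-row, column d is 47/10.

47/10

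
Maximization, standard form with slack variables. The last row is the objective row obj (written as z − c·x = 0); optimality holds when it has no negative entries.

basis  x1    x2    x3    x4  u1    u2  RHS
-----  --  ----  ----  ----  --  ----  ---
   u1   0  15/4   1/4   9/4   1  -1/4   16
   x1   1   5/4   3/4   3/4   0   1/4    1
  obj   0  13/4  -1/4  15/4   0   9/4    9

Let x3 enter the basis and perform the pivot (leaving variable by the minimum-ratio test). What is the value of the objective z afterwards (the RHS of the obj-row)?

28/3

Ratio test on column x3 — row 1: 16/(1/4) = 64; row 2: 1/(3/4) = 4/3. Minimum is 4/3 at row 2 (x1 leaves); pivot element 3/4.
Pivot on row 2; the obj-row RHS becomes 9 − (-1/4)·(4/3) = 28/3.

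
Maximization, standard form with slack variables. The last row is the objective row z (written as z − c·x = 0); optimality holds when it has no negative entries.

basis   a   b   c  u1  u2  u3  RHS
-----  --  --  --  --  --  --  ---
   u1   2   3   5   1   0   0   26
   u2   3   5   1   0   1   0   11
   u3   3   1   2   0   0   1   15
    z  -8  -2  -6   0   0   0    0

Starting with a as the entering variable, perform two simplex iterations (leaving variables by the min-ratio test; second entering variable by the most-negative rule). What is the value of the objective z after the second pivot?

128/3

Ratio test on column a — row 1: 26/2 = 13; row 2: 11/3 = 11/3; row 3: 15/3 = 5. Minimum is 11/3 at row 2 (u2 leaves); pivot element 3.
Pivot on row 2; the z-row RHS becomes 0 − (-8)·(11/3) = 88/3.
Next entering variable (most negative z-row entry -10/3): c.
Ratio test on column c — row 1: (56/3)/(13/3) = 56/13; row 2: (11/3)/(1/3) = 11; row 3: 4/1 = 4. Minimum is 4 at row 3 (u3 leaves); pivot element 1.
After the second pivot the z-row RHS is 88/3 − (-10/3)·4 = 128/3.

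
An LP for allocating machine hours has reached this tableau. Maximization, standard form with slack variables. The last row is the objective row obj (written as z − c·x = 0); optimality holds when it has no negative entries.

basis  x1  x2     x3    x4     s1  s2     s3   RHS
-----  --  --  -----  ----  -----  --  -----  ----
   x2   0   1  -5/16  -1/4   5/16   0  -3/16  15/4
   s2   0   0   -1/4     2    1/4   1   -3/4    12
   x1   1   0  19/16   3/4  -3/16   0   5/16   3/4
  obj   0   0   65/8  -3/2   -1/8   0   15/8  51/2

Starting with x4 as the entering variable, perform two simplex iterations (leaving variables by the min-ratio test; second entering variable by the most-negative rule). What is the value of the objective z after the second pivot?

Ratio test on column x4 — row 1: entry -1/4 ≤ 0; row 2: 12/2 = 6; row 3: (3/4)/(3/4) = 1. Minimum is 1 at row 3 (x1 leaves); pivot element 3/4.
Pivot on row 3; the obj-row RHS becomes 51/2 − (-3/2)·1 = 27.
Next entering variable (most negative obj-row entry -1/2): s1.
Ratio test on column s1 — row 1: 4/(1/4) = 16; row 2: 10/(3/4) = 40/3; row 3: entry -1/4 ≤ 0. Minimum is 40/3 at row 2 (s2 leaves); pivot element 3/4.
After the second pivot the obj-row RHS is 27 − (-1/2)·(40/3) = 101/3.

101/3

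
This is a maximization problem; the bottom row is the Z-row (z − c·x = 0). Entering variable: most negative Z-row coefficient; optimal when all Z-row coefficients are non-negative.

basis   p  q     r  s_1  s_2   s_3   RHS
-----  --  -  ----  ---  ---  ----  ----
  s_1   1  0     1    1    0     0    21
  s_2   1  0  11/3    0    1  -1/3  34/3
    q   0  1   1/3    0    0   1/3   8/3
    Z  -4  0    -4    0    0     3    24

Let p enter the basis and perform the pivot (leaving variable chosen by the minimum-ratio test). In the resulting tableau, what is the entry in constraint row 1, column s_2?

Ratio test on column p — row 1: 21/1 = 21; row 2: (34/3)/1 = 34/3; row 3: entry 0 ≤ 0. Minimum is 34/3 at row 2 (s_2 leaves); pivot element 1.
Divide row 2 by 1; eliminate column p from the other rows.
Row 1 update in column s_2: 0 − 1·1 = -1.

-1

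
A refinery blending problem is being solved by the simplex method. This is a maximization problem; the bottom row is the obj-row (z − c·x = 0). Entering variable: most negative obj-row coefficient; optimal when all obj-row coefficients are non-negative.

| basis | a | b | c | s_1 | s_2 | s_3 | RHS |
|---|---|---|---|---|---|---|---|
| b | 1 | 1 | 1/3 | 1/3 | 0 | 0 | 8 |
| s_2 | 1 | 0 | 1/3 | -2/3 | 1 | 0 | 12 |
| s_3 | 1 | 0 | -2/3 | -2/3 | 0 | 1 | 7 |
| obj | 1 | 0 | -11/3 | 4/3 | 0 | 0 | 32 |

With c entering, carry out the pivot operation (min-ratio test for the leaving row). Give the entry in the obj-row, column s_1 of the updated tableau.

5

Ratio test on column c — row 1: 8/(1/3) = 24; row 2: 12/(1/3) = 36; row 3: entry -2/3 ≤ 0. Minimum is 24 at row 1 (b leaves); pivot element 1/3.
Divide row 1 by 1/3; eliminate column c from the other rows.
obj-row update in column s_1: 4/3 − (-11/3)·1 = 5.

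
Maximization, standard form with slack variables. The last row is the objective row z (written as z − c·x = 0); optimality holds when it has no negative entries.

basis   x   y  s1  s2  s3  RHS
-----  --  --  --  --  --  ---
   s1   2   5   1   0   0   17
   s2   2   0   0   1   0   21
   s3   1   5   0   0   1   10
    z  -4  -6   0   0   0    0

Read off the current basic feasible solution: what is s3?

s3 is basic (row 3); its value is the RHS of that row, 10.

10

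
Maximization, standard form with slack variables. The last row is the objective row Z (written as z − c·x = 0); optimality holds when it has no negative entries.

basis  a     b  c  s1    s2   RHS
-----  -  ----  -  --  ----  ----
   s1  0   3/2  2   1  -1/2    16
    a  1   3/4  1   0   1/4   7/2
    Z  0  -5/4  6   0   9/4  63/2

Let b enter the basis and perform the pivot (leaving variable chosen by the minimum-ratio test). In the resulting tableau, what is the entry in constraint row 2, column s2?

1/3

Ratio test on column b — row 1: 16/(3/2) = 32/3; row 2: (7/2)/(3/4) = 14/3. Minimum is 14/3 at row 2 (a leaves); pivot element 3/4.
Divide row 2 by 3/4; eliminate column b from the other rows.
In the new row 2, the s2 entry is the old entry divided by the pivot: (1/4)/(3/4) = 1/3.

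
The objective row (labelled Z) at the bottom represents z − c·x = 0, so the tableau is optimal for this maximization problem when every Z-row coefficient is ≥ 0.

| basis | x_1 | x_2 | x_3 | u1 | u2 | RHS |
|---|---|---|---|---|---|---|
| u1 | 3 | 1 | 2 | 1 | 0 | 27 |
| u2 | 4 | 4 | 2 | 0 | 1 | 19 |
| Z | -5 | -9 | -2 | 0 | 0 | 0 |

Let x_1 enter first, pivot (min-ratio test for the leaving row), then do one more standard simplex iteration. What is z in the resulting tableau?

171/4

Ratio test on column x_1 — row 1: 27/3 = 9; row 2: 19/4 = 19/4. Minimum is 19/4 at row 2 (u2 leaves); pivot element 4.
Pivot on row 2; the Z-row RHS becomes 0 − (-5)·(19/4) = 95/4.
Next entering variable (most negative Z-row entry -4): x_2.
Ratio test on column x_2 — row 1: entry -2 ≤ 0; row 2: (19/4)/1 = 19/4. Minimum is 19/4 at row 2 (x_1 leaves); pivot element 1.
After the second pivot the Z-row RHS is 95/4 − (-4)·(19/4) = 171/4.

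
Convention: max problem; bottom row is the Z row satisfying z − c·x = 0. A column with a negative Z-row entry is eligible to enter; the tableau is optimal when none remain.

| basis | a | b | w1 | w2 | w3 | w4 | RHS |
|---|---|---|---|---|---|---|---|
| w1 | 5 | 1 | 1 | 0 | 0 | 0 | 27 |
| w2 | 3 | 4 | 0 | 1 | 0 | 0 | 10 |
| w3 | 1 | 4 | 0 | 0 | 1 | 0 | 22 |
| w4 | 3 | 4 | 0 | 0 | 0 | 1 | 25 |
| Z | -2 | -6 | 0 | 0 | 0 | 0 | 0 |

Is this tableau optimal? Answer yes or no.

no

The Z-row has a negative entry -6 in column b, so it is not optimal.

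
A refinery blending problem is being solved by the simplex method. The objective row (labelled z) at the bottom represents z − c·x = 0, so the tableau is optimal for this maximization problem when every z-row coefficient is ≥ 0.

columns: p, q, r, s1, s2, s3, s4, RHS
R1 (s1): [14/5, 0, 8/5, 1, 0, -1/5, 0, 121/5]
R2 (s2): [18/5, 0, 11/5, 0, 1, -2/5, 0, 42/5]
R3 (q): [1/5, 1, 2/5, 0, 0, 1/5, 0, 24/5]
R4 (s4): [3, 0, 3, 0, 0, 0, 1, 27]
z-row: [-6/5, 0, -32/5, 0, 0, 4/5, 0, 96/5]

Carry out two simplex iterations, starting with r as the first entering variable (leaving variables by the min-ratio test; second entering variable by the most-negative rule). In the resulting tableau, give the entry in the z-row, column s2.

8/3

Ratio test on column r — row 1: (121/5)/(8/5) = 121/8; row 2: (42/5)/(11/5) = 42/11; row 3: (24/5)/(2/5) = 12; row 4: 27/3 = 9. Minimum is 42/11 at row 2 (s2 leaves); pivot element 11/5.
Divide row 2 by 11/5; eliminate column r from the other rows.
Second iteration: most negative z-row entry is -4/11 in column s3, so s3 enters.
Ratio test on column s3 — row 1: (199/11)/(1/11) = 199; row 2: entry -2/11 ≤ 0; row 3: (36/11)/(3/11) = 12; row 4: (171/11)/(6/11) = 57/2. Minimum is 12 at row 3 (q leaves); pivot element 3/11.
Divide row 3 by 3/11; eliminate column s3 from the other rows.
After both pivots, the entry at the z-row, column s2 is 8/3.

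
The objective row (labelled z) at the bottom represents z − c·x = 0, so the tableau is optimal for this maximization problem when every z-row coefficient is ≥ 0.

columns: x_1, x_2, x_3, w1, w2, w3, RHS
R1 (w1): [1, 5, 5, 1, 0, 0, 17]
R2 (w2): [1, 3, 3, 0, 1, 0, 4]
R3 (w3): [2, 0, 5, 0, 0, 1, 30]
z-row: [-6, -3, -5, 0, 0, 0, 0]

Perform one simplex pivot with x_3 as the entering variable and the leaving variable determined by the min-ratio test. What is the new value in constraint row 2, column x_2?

1

Ratio test on column x_3 — row 1: 17/5 = 17/5; row 2: 4/3 = 4/3; row 3: 30/5 = 6. Minimum is 4/3 at row 2 (w2 leaves); pivot element 3.
Divide row 2 by 3; eliminate column x_3 from the other rows.
In the new row 2, the x_2 entry is the old entry divided by the pivot: 3/3 = 1.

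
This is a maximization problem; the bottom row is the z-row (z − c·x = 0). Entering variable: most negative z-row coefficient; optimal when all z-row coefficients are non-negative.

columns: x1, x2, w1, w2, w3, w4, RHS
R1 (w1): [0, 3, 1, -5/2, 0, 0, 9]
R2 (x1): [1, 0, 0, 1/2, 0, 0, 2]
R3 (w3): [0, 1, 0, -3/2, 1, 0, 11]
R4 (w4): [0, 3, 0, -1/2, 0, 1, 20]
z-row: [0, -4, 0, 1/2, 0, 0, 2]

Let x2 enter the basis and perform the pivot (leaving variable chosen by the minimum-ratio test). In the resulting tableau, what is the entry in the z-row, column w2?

Ratio test on column x2 — row 1: 9/3 = 3; row 2: entry 0 ≤ 0; row 3: 11/1 = 11; row 4: 20/3 = 20/3. Minimum is 3 at row 1 (w1 leaves); pivot element 3.
Divide row 1 by 3; eliminate column x2 from the other rows.
z-row update in column w2: 1/2 − (-4)·(-5/6) = -17/6.

-17/6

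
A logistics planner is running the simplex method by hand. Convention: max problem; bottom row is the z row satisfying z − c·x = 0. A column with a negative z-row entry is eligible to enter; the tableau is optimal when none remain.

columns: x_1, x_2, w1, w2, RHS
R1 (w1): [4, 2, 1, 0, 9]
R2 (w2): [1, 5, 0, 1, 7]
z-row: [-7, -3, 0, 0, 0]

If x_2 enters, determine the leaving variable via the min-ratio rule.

Column x_2 entries and ratios — w1: 9/2 = 9/2; w2: 7/5 = 7/5.
Smallest ratio is 7/5 in the row of w2, so w2 leaves.

w2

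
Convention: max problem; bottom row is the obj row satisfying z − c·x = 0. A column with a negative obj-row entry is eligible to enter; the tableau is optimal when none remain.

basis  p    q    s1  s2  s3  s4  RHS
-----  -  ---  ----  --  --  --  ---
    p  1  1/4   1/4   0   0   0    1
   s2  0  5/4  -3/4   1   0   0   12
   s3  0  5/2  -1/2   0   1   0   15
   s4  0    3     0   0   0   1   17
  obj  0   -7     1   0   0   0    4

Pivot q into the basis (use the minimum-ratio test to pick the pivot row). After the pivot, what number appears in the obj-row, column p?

Ratio test on column q — row 1: 1/(1/4) = 4; row 2: 12/(5/4) = 48/5; row 3: 15/(5/2) = 6; row 4: 17/3 = 17/3. Minimum is 4 at row 1 (p leaves); pivot element 1/4.
Divide row 1 by 1/4; eliminate column q from the other rows.
obj-row update in column p: 0 − (-7)·4 = 28.

28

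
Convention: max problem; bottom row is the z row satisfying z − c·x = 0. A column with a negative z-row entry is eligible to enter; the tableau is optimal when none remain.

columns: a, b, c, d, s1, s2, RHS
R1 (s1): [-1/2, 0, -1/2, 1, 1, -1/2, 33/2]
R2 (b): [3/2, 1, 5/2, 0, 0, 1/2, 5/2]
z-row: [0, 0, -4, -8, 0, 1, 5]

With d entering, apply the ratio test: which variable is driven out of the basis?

Column d entries and ratios — s1: (33/2)/1 = 33/2; b: 0 ≤ 0, skip.
Smallest ratio is 33/2 in the row of s1, so s1 leaves.

s1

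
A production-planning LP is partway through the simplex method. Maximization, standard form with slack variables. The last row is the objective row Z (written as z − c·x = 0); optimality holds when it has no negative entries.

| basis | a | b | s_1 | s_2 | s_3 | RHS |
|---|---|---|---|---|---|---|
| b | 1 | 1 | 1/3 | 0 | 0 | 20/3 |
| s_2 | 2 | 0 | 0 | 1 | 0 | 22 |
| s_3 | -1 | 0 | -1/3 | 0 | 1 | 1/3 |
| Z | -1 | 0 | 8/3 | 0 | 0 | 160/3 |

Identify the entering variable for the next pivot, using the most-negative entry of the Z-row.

a

Negative Z-row entries: a: -1.
The most negative is -1 in column a, so a enters.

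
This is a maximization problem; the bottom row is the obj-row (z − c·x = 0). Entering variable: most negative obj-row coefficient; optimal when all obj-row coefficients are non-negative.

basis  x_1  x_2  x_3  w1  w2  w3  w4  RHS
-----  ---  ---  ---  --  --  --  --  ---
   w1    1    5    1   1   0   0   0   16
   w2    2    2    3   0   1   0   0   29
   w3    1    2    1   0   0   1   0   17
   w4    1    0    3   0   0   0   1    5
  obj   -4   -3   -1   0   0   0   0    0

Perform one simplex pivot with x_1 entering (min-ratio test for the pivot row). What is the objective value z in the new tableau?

20

Ratio test on column x_1 — row 1: 16/1 = 16; row 2: 29/2 = 29/2; row 3: 17/1 = 17; row 4: 5/1 = 5. Minimum is 5 at row 4 (w4 leaves); pivot element 1.
Pivot on row 4; the obj-row RHS becomes 0 − (-4)·5 = 20.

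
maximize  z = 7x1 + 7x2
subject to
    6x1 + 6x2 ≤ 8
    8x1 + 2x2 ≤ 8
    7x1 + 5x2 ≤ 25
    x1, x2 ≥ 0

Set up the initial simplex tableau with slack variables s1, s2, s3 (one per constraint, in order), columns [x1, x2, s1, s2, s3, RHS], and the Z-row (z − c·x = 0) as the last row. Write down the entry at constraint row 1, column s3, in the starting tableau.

0

Slack s3 belongs to constraint 3; its column is the unit vector e_3, so the entry in row 1 is 0.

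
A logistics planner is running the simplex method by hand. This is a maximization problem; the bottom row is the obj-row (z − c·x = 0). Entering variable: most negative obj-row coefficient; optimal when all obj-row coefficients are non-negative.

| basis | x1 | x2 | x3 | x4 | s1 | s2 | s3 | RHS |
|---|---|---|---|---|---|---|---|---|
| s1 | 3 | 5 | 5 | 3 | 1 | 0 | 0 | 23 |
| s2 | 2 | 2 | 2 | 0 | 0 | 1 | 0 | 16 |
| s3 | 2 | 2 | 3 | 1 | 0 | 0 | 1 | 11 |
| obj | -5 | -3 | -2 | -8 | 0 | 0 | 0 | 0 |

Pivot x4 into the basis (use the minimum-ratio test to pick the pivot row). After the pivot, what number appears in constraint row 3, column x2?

Ratio test on column x4 — row 1: 23/3 = 23/3; row 2: entry 0 ≤ 0; row 3: 11/1 = 11. Minimum is 23/3 at row 1 (s1 leaves); pivot element 3.
Divide row 1 by 3; eliminate column x4 from the other rows.
Row 3 update in column x2: 2 − 1·(5/3) = 1/3.

1/3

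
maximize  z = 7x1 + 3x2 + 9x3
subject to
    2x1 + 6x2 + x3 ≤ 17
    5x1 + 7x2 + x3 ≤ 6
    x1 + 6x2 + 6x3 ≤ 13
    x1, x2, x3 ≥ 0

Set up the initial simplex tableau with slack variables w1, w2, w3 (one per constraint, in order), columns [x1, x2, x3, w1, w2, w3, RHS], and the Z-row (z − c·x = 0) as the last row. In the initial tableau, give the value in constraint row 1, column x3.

1

Constraint 1 has coefficient 1 on x3.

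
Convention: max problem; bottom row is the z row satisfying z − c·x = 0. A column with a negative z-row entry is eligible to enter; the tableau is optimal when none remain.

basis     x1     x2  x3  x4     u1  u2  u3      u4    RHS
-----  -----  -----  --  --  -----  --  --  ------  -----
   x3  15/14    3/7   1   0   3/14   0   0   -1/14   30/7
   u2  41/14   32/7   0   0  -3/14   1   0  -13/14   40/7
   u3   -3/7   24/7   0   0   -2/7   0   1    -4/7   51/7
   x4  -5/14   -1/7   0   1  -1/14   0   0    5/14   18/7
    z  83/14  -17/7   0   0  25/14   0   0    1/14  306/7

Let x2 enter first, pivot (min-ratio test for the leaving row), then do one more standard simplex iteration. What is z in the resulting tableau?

352/7

Ratio test on column x2 — row 1: (30/7)/(3/7) = 10; row 2: (40/7)/(32/7) = 5/4; row 3: (51/7)/(24/7) = 17/8; row 4: entry -1/7 ≤ 0. Minimum is 5/4 at row 2 (u2 leaves); pivot element 32/7.
Pivot on row 2; the z-row RHS becomes 306/7 − (-17/7)·(5/4) = 187/4.
Next entering variable (most negative z-row entry -27/64): u4.
Ratio test on column u4 — row 1: (15/4)/(1/64) = 240; row 2: entry -13/64 ≤ 0; row 3: 3/(1/8) = 24; row 4: (11/4)/(21/64) = 176/21. Minimum is 176/21 at row 4 (x4 leaves); pivot element 21/64.
After the second pivot the z-row RHS is 187/4 − (-27/64)·(176/21) = 352/7.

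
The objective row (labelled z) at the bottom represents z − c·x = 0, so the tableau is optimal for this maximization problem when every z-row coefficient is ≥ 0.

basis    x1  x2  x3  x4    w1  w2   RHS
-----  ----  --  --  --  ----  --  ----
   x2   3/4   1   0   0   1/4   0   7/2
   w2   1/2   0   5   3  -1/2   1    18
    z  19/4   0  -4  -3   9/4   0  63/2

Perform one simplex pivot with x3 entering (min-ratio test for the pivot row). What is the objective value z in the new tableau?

459/10

Ratio test on column x3 — row 1: entry 0 ≤ 0; row 2: 18/5 = 18/5. Minimum is 18/5 at row 2 (w2 leaves); pivot element 5.
Pivot on row 2; the z-row RHS becomes 63/2 − (-4)·(18/5) = 459/10.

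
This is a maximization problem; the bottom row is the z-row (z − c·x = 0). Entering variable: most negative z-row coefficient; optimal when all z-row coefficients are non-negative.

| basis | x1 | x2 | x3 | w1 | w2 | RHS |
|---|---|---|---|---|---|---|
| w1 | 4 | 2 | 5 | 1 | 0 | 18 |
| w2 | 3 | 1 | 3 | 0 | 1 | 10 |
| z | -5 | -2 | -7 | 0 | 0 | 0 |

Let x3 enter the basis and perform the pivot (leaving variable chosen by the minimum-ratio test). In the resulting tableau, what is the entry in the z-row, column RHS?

Ratio test on column x3 — row 1: 18/5 = 18/5; row 2: 10/3 = 10/3. Minimum is 10/3 at row 2 (w2 leaves); pivot element 3.
Divide row 2 by 3; eliminate column x3 from the other rows.
z-row update in column RHS: 0 − (-7)·(10/3) = 70/3.

70/3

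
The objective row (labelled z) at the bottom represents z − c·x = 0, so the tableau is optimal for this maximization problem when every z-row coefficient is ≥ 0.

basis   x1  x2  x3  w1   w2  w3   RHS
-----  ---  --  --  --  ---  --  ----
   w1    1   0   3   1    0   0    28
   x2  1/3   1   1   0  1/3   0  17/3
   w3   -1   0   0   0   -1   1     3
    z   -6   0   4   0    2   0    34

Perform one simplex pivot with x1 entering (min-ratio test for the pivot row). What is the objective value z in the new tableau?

136

Ratio test on column x1 — row 1: 28/1 = 28; row 2: (17/3)/(1/3) = 17; row 3: entry -1 ≤ 0. Minimum is 17 at row 2 (x2 leaves); pivot element 1/3.
Pivot on row 2; the z-row RHS becomes 34 − (-6)·17 = 136.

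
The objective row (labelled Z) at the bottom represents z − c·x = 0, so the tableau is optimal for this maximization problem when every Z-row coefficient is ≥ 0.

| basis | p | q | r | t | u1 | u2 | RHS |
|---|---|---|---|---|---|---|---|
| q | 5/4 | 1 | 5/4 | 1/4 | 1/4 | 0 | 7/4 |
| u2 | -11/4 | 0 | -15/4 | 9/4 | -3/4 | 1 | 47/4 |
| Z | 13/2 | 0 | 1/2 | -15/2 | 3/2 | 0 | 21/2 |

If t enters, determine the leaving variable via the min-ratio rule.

Column t entries and ratios — q: (7/4)/(1/4) = 7; u2: (47/4)/(9/4) = 47/9.
Smallest ratio is 47/9 in the row of u2, so u2 leaves.

u2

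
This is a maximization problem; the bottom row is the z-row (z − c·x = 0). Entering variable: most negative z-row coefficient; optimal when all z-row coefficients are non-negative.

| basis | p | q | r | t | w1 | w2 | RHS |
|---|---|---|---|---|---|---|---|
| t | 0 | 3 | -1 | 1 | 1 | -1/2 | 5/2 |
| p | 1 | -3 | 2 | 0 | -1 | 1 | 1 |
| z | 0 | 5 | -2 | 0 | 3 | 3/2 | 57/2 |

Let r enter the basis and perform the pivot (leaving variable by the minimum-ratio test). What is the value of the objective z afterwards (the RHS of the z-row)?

59/2

Ratio test on column r — row 1: entry -1 ≤ 0; row 2: 1/2 = 1/2. Minimum is 1/2 at row 2 (p leaves); pivot element 2.
Pivot on row 2; the z-row RHS becomes 57/2 − (-2)·(1/2) = 59/2.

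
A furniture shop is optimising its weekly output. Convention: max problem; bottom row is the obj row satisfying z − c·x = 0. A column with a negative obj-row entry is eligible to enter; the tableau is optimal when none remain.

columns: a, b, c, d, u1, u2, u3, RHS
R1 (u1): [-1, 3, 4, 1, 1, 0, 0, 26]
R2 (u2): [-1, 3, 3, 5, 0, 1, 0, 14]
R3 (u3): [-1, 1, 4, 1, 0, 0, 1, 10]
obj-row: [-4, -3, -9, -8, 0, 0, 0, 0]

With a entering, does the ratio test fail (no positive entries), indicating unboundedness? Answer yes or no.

yes

Every constraint-row entry in column a is ≤ 0, so increasing a is unbounded.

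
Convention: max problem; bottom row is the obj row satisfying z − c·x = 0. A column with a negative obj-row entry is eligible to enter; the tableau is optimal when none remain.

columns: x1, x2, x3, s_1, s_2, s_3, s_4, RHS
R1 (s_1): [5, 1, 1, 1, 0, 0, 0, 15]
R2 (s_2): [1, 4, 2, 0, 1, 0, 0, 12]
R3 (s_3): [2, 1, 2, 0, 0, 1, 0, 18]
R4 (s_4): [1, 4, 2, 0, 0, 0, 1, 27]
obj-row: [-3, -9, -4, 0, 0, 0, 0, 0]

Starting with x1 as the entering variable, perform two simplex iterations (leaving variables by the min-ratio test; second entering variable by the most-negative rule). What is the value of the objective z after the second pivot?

549/19

Ratio test on column x1 — row 1: 15/5 = 3; row 2: 12/1 = 12; row 3: 18/2 = 9; row 4: 27/1 = 27. Minimum is 3 at row 1 (s_1 leaves); pivot element 5.
Pivot on row 1; the obj-row RHS becomes 0 − (-3)·3 = 9.
Next entering variable (most negative obj-row entry -42/5): x2.
Ratio test on column x2 — row 1: 3/(1/5) = 15; row 2: 9/(19/5) = 45/19; row 3: 12/(3/5) = 20; row 4: 24/(19/5) = 120/19. Minimum is 45/19 at row 2 (s_2 leaves); pivot element 19/5.
After the second pivot the obj-row RHS is 9 − (-42/5)·(45/19) = 549/19.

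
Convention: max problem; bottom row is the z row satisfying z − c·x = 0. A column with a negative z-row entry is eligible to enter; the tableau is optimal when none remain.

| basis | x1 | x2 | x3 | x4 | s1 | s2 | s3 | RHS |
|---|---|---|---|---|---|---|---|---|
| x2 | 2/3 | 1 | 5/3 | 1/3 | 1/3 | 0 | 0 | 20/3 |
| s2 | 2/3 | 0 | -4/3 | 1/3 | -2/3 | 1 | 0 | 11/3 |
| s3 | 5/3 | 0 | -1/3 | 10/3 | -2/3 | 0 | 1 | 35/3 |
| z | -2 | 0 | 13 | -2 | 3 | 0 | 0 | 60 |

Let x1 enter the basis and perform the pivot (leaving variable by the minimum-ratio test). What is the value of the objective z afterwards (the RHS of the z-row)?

Ratio test on column x1 — row 1: (20/3)/(2/3) = 10; row 2: (11/3)/(2/3) = 11/2; row 3: (35/3)/(5/3) = 7. Minimum is 11/2 at row 2 (s2 leaves); pivot element 2/3.
Pivot on row 2; the z-row RHS becomes 60 − (-2)·(11/2) = 71.

71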